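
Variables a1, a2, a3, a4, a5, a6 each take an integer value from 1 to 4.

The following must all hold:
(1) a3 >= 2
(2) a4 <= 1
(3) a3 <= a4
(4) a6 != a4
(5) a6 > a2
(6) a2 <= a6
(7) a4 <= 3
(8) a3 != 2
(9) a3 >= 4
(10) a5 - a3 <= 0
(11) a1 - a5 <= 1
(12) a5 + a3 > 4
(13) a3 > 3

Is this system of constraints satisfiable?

Unsatisfiable

From constraints 3 and 9: a4 ≥ a3 and a3 ≥ 4, so a4 ≥ 4. From constraint 7: a4 ≤ 3. But 3 < 4, so no value of a4 works.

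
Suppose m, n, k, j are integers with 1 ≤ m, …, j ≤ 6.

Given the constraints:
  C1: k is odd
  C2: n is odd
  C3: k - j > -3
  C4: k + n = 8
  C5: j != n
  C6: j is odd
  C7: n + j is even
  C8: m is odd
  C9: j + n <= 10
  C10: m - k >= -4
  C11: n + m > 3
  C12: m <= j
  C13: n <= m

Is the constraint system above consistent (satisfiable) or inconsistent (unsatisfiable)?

Satisfiable

The assignment m = 3, n = 3, k = 5, j = 5 works:
  constraint 3 holds since k - j = 0.
  constraint 4 holds since k + n = 8.
  constraint 9 holds since j + n = 8.
The rest check out directly.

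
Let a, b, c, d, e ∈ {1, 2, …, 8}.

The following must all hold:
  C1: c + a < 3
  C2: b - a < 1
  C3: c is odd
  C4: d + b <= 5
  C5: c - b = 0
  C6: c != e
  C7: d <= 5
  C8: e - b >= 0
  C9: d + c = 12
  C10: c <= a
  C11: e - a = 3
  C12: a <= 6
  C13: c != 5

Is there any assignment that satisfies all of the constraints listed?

Unsatisfiable

From constraint 7: d ≤ 5. From constraints 10 and 12: c ≤ a ≤ 6. Hence d + c ≤ 11. But constraint 9 requires d + c = 12, and 12 > 11. Contradiction.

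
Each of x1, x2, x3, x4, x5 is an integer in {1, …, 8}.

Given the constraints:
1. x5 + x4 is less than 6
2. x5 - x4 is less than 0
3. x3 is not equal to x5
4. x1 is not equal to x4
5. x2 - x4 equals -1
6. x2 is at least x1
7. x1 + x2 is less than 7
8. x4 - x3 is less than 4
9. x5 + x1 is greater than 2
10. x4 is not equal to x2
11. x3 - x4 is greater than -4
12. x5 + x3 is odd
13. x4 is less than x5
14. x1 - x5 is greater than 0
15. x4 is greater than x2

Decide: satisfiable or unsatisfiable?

Unsatisfiable

Constraints 6, 13, 14, and 15 give x4 < x5, x5 < x1, x1 ≤ x2, x2 < x4. Chaining: x4 < x5 < x1 ≤ x2 < x4, which forces x4 < x4 — impossible.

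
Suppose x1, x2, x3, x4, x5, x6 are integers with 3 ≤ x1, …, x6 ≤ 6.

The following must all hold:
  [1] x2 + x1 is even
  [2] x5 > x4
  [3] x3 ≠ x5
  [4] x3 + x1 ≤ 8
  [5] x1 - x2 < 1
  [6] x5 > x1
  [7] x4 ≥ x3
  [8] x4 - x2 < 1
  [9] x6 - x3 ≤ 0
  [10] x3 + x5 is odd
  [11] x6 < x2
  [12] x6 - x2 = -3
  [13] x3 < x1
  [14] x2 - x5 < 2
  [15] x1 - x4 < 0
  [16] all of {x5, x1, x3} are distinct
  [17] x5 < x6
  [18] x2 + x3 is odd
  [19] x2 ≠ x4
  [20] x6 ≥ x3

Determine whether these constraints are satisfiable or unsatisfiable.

Unsatisfiable

Constraints 2, 9, 13, 15, and 17 give x3 < x1, x1 < x4, x4 < x5, x5 < x6, x6 ≤ x3. Chaining: x3 < x1 < x4 < x5 < x6 ≤ x3, which forces x3 < x3 — impossible.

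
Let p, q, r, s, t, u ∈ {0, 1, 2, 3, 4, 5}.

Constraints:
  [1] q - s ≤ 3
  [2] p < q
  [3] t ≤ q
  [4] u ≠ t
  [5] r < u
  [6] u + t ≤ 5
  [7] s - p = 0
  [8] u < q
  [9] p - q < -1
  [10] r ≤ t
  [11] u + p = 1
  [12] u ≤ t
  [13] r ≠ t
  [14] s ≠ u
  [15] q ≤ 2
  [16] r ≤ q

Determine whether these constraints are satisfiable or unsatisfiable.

One satisfying assignment is p = 0, q = 2, r = 0, s = 0, t = 2, u = 1.
For the less obvious constraints — constraint 1: q - s = 2; constraint 6: u + t = 3 — and the others hold by inspection.

Satisfiable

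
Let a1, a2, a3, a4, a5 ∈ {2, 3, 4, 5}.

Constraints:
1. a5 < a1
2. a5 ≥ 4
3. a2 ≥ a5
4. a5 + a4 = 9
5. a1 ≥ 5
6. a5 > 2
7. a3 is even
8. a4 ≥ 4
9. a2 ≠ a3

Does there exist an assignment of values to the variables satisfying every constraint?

Satisfiable

The assignment a1 = 5, a2 = 4, a3 = 2, a4 = 5, a5 = 4 works:
  constraint 4 holds since a5 + a4 = 9.
  constraint 7 holds since a3 = 2 is even.
The rest check out directly.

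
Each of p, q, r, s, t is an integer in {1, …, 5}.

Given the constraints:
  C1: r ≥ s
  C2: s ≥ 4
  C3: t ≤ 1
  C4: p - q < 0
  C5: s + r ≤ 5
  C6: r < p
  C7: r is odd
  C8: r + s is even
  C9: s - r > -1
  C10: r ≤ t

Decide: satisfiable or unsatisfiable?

Unsatisfiable

From constraints 1 and 2: r ≥ s and s ≥ 4, so r ≥ 4. From constraints 3 and 10: r ≤ t and t ≤ 1, so r ≤ 1. But 1 < 4, so no value of r works.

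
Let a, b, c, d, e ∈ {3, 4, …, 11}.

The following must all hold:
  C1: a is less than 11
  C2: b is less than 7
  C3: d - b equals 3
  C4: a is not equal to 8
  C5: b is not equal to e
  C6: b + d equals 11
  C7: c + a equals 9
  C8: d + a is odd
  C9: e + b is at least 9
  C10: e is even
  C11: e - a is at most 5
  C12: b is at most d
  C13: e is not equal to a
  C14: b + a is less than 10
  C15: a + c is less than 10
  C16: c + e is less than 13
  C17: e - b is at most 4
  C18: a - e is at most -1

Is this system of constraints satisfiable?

One satisfying assignment is a = 4, b = 4, c = 5, d = 7, e = 6.
For the less obvious constraints — constraint 3: d - b = 3; constraint 6: b + d = 11 — and the others hold by inspection.

Satisfiable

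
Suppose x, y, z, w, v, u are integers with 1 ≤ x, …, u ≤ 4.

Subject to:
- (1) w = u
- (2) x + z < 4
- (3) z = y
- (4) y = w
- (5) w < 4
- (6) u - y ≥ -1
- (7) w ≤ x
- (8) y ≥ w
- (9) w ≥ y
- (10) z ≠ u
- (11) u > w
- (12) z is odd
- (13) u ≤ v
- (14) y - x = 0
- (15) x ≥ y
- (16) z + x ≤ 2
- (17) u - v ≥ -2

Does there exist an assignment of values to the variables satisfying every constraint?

Unsatisfiable

From constraints 1, 3, and 4, z = y = w = u, so z = u. But constraint 10 says z ≠ u. Contradiction.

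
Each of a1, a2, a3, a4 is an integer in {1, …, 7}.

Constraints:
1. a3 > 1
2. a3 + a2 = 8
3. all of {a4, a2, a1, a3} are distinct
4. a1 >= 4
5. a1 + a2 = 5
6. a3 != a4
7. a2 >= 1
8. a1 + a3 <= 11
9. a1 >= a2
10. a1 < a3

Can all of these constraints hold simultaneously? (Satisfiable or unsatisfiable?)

Satisfiable

Setting (a1, a2, a3, a4) = (4, 1, 7, 6) satisfies everything: constraint 2: a3 + a2 = 8; constraint 5: a1 + a2 = 5, and the others follow.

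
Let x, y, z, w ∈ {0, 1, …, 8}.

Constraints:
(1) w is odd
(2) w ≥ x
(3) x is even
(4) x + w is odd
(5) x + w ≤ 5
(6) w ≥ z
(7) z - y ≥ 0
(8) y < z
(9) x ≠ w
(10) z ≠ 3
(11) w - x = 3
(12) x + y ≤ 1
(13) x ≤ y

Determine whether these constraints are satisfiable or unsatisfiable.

Satisfiable

One satisfying assignment is x = 0, y = 0, z = 2, w = 3.
For the less obvious constraints — constraint 5: x + w = 3; constraint 7: z - y = 2 — and the others hold by inspection.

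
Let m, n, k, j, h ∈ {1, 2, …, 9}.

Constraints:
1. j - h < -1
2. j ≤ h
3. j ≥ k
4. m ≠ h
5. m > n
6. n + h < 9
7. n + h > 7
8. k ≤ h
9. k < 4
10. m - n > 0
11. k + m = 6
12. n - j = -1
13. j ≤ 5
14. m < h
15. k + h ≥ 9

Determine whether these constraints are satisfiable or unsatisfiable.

One satisfying assignment is m = 3, n = 2, k = 3, j = 3, h = 6.
For the less obvious constraints — constraint 1: j - h = -3; constraint 6: n + h = 8 — and the others hold by inspection.

Satisfiable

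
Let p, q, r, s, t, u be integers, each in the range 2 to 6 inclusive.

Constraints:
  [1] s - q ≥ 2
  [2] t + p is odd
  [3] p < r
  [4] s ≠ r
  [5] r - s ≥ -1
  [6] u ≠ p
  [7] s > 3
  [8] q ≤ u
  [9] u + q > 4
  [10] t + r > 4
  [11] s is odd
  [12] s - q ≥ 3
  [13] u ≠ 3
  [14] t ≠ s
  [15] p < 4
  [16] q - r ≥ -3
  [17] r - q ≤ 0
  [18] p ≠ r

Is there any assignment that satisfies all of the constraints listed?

Constraints 5, 12, and 17 give s − q ≥ 3, q − r ≥ 0, r − s ≥ -1.
Adding all 3 inequalities: the left sides telescope to 0, and the right sides sum to 3 + 0 + (-1) = 2. So 0 ≥ 2, which is false.

Unsatisfiable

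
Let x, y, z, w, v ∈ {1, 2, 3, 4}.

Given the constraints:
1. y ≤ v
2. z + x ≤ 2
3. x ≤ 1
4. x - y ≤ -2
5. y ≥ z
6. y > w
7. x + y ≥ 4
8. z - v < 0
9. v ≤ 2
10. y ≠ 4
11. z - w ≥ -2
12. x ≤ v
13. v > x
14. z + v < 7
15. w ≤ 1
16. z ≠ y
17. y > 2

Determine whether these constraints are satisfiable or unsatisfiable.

Unsatisfiable

From constraint 3: x ≤ 1. From constraints 1 and 9: y ≤ v ≤ 2. Hence x + y ≤ 3. But constraint 7 requires x + y ≥ 4, and 4 > 3. Contradiction.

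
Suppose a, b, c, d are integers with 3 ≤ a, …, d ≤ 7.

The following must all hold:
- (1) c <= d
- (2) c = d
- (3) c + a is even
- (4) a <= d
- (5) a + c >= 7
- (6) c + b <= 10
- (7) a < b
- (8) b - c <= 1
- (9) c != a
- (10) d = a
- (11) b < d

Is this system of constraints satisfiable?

Unsatisfiable

From constraints 2 and 10, c = d = a, so c = a. But constraint 9 says c ≠ a. Contradiction.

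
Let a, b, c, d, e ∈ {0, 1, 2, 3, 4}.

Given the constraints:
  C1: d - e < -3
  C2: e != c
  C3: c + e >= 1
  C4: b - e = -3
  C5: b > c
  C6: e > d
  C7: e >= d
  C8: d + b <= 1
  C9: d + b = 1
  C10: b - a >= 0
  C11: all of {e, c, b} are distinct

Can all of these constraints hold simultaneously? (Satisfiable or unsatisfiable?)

Satisfiable

The assignment a = 0, b = 1, c = 0, d = 0, e = 4 works:
  constraint 1 holds since d - e = -4.
  constraint 3 holds since c + e = 4.
The rest check out directly.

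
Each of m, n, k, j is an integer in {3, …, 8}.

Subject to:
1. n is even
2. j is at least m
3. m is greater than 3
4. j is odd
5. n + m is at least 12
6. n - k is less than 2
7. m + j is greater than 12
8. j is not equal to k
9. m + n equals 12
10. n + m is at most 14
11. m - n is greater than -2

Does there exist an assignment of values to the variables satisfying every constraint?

Satisfiable

Try m = 6, n = 6, k = 6, j = 7.
Check constraint 5: n + m = 12; constraint 6: n - k = 0; constraint 7: m + j = 13. The remaining constraints are straightforward to verify.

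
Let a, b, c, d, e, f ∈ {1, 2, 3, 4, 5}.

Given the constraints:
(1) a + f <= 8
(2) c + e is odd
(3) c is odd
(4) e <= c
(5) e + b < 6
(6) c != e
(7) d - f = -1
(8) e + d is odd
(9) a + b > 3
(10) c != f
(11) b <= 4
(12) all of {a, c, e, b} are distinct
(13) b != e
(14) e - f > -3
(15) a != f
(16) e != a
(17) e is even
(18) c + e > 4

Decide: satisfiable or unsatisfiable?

Satisfiable

Setting (a, b, c, d, e, f) = (4, 1, 5, 1, 2, 2) satisfies everything: constraint 1: a + f = 6; constraint 5: e + b = 3, and the others follow.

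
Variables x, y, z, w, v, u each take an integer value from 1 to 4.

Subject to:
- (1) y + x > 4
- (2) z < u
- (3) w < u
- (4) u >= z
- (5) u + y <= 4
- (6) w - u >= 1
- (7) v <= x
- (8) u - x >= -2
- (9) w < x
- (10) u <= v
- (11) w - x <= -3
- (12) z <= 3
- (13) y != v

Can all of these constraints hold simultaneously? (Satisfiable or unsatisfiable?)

Unsatisfiable

Constraints 6, 8, and 11 give w − u ≥ 1, u − x ≥ -2, x − w ≥ 3.
Adding all 3 inequalities: the left sides telescope to 0, and the right sides sum to 1 + (-2) + 3 = 2. So 0 ≥ 2, which is false.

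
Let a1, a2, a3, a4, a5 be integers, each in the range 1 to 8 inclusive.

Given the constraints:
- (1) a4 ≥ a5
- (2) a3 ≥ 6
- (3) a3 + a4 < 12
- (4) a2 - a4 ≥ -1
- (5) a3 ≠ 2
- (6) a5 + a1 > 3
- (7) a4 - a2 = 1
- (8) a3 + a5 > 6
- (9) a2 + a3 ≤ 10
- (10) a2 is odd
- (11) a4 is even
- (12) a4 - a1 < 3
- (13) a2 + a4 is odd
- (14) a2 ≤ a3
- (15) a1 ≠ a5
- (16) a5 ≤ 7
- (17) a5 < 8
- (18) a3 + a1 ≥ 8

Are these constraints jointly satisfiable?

Setting (a1, a2, a3, a4, a5) = (3, 3, 7, 4, 1) satisfies everything: constraint 3: a3 + a4 = 11; constraint 4: a2 - a4 = -1, and the others follow.

Satisfiable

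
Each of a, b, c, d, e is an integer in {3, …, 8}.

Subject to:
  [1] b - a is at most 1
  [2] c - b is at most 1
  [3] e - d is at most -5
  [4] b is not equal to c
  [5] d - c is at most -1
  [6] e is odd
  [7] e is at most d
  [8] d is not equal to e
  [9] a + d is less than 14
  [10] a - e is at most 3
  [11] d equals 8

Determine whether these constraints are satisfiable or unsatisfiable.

Unsatisfiable

Constraints 1, 2, 3, 5, and 10 give e − a ≥ -3, a − b ≥ -1, b − c ≥ -1, c − d ≥ 1, d − e ≥ 5.
Adding all 5 inequalities: the left sides telescope to 0, and the right sides sum to (-3) + (-1) + (-1) + 1 + 5 = 1. So 0 ≥ 1, which is false.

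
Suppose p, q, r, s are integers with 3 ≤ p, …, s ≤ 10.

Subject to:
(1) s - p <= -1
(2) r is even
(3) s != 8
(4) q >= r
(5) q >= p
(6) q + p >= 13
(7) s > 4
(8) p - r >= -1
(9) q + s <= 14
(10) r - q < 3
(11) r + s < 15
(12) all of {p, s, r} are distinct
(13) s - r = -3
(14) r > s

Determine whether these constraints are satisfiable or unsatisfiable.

Satisfiable

The assignment p = 7, q = 8, r = 8, s = 5 works:
  constraint 1 holds since s - p = -2.
  constraint 6 holds since q + p = 15.
The rest check out directly.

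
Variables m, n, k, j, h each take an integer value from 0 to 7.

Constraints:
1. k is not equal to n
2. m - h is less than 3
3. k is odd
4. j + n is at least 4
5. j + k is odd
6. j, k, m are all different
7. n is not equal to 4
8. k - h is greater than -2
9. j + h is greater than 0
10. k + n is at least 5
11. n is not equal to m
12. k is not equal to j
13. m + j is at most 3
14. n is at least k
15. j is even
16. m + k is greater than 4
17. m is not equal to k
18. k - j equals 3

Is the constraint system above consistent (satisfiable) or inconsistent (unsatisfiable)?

Satisfiable

Setting (m, n, k, j, h) = (2, 5, 3, 0, 2) satisfies everything: constraint 2: m - h = 0; constraint 4: j + n = 5; constraint 8: k - h = 1, and the others follow.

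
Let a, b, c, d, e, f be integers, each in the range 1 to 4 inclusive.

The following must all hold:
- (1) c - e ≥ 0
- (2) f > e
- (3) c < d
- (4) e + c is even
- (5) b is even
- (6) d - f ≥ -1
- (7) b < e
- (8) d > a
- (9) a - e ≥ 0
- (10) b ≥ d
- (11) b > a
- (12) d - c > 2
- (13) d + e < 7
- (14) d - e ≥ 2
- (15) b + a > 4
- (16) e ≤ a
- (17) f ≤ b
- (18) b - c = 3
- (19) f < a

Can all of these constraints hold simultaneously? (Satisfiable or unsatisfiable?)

Unsatisfiable

Constraints 2, 7, 8, 10, and 19 give d ≤ b, b < e, e < f, f < a, a < d. Chaining: d ≤ b < e < f < a < d, which forces d < d — impossible.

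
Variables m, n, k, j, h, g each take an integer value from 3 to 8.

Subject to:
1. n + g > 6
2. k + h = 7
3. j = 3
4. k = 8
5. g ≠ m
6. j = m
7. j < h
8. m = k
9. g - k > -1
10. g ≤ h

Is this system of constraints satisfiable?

Constraint 3 fixes j = 3 and constraint 4 fixes k = 8. Constraints 6 and 8 give j = m = k, so j = k. But 3 ≠ 8 — contradiction.

Unsatisfiable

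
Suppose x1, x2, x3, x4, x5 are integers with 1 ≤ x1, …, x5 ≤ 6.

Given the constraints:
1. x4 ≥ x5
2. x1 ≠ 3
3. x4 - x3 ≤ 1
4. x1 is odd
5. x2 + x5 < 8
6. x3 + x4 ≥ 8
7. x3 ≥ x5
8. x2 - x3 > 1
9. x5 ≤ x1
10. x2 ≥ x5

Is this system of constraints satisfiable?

Try x1 = 1, x2 = 6, x3 = 4, x4 = 4, x5 = 1.
Check constraint 3: x4 - x3 = 0; constraint 5: x2 + x5 = 7. The remaining constraints are straightforward to verify.

Satisfiable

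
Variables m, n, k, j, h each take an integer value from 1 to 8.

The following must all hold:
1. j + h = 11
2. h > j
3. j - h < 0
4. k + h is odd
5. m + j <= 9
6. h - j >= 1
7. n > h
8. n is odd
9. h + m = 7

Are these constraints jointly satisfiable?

Satisfiable

Try m = 1, n = 7, k = 7, j = 5, h = 6.
Check constraint 1: j + h = 11; constraint 3: j - h = -1; constraint 5: m + j = 6. The remaining constraints are straightforward to verify.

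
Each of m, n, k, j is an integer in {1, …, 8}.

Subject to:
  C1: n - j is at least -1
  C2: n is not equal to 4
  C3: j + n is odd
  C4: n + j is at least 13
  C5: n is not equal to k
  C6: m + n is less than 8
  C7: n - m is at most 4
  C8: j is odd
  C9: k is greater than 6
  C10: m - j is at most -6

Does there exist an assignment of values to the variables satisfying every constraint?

Unsatisfiable

Constraints 1, 7, and 10 give j − m ≥ 6, m − n ≥ -4, n − j ≥ -1.
Adding all 3 inequalities: the left sides telescope to 0, and the right sides sum to 6 + (-4) + (-1) = 1. So 0 ≥ 1, which is false.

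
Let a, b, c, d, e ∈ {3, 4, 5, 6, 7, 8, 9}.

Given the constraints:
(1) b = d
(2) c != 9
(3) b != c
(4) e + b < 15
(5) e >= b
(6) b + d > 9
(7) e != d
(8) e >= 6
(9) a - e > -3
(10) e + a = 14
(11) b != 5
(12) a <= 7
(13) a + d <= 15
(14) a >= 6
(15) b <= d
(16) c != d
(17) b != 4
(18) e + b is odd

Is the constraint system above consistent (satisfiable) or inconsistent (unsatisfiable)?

One satisfying assignment is a = 7, b = 6, c = 5, d = 6, e = 7.
For the less obvious constraints — constraint 4: e + b = 13; constraint 6: b + d = 12 — and the others hold by inspection.

Satisfiable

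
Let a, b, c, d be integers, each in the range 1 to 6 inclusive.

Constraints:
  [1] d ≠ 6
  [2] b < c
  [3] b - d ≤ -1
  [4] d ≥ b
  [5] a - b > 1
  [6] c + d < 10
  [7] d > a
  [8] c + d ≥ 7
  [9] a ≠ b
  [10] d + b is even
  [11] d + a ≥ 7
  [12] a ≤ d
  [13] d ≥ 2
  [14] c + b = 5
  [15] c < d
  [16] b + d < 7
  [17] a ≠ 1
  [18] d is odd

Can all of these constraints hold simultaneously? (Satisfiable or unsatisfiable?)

Satisfiable

Take a = 4, b = 1, c = 4, d = 5. Then constraint 3: b - d = -4; constraint 5: a - b = 3, and every other listed constraint is also met.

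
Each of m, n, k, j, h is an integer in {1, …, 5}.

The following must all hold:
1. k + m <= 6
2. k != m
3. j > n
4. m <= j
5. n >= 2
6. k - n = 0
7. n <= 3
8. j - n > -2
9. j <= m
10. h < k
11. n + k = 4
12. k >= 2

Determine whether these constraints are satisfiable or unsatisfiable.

Satisfiable

The assignment m = 3, n = 2, k = 2, j = 3, h = 1 works:
  constraint 1 holds since k + m = 5.
  constraint 6 holds since k - n = 0.
  constraint 8 holds since j - n = 1.
The rest check out directly.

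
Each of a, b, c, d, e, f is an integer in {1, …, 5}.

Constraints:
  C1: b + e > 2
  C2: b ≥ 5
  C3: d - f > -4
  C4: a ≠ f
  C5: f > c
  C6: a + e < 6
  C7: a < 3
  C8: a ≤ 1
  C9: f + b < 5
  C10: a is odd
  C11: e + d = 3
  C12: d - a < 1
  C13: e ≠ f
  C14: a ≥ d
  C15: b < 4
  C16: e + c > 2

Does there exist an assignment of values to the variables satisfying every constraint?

Unsatisfiable

From constraint 2: b ≥ 5. From constraint 15: b ≤ 3. But 3 < 5, so no value of b works.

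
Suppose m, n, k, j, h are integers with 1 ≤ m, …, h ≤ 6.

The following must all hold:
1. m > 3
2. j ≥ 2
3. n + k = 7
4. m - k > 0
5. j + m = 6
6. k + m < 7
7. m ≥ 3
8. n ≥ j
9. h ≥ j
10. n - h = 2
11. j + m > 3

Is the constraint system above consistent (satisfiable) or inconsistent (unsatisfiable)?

Take m = 4, n = 6, k = 1, j = 2, h = 4. Then constraint 3: n + k = 7; constraint 4: m - k = 3; constraint 5: j + m = 6, and every other listed constraint is also met.

Satisfiable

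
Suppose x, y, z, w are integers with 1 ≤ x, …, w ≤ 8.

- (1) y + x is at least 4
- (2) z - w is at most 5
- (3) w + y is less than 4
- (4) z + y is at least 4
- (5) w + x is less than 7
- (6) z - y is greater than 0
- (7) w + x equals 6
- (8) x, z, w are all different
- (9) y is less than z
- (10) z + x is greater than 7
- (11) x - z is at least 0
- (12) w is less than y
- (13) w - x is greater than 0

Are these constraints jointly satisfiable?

Constraints 6, 11, 12, and 13 give w < y, y < z, z ≤ x, x < w. Chaining: w < y < z ≤ x < w, which forces w < w — impossible.

Unsatisfiable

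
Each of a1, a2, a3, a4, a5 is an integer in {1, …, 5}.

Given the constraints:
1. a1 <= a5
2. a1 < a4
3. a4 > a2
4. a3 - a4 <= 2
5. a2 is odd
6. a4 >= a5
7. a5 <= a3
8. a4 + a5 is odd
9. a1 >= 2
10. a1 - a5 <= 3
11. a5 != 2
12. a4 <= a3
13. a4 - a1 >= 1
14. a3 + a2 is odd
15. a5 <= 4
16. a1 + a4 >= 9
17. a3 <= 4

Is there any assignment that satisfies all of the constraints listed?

From constraints 1 and 15: a1 ≤ a5 ≤ 4. From constraints 12 and 17: a4 ≤ a3 ≤ 4. Hence a1 + a4 ≤ 8. But constraint 16 requires a1 + a4 ≥ 9, and 9 > 8. Contradiction.

Unsatisfiable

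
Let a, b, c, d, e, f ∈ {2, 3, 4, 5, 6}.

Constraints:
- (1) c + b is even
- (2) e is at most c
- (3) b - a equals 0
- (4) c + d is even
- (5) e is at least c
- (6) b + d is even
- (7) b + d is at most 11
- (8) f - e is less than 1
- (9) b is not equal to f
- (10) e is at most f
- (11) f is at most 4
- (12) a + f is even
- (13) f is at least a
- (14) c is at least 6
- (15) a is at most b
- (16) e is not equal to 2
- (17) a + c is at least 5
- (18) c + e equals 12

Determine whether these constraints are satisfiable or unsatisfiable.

Unsatisfiable

From constraints 5 and 14: e ≥ c and c ≥ 6, so e ≥ 6. From constraints 10 and 11: e ≤ f and f ≤ 4, so e ≤ 4. But 4 < 6, so no value of e works.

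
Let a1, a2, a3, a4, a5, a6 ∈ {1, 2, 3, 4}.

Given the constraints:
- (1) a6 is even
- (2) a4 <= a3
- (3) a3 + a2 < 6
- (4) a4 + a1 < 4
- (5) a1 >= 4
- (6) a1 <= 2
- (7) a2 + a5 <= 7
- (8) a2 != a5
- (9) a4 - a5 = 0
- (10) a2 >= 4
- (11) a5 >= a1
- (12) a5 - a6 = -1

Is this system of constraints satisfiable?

From constraint 10: a2 ≥ 4. From constraints 5 and 11: a5 ≥ a1 ≥ 4. Hence a2 + a5 ≥ 8. But constraint 7 requires a2 + a5 ≤ 7, and 7 < 8. Contradiction.

Unsatisfiable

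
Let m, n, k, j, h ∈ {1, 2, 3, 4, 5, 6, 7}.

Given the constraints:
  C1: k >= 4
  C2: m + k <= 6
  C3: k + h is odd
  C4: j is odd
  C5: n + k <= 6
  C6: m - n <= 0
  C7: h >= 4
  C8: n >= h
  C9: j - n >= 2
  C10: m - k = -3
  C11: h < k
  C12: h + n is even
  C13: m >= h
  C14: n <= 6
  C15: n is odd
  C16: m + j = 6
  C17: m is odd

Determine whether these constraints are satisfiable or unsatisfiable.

From constraints 7 and 13: m ≥ h ≥ 4. From constraint 1: k ≥ 4. Hence m + k ≥ 8. But constraint 2 requires m + k ≤ 6, and 6 < 8. Contradiction.

Unsatisfiable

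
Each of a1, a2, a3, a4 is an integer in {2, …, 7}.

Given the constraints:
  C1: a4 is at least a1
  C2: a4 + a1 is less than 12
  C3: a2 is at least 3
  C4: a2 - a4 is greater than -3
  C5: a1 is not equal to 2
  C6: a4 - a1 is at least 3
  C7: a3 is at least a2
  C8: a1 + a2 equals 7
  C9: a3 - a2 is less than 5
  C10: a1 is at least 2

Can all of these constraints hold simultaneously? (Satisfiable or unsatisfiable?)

Take a1 = 3, a2 = 4, a3 = 7, a4 = 6. Then constraint 2: a4 + a1 = 9; constraint 4: a2 - a4 = -2, and every other listed constraint is also met.

Satisfiable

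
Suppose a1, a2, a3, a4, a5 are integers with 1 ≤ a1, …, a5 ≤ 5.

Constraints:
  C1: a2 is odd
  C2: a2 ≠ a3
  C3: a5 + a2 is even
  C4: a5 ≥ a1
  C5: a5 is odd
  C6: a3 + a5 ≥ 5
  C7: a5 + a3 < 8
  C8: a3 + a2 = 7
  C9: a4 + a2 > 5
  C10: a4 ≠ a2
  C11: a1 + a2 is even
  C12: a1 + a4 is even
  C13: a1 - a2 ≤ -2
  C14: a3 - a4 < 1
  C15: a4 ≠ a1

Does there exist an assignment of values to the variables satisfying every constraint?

Satisfiable

Try a1 = 1, a2 = 5, a3 = 2, a4 = 3, a5 = 3.
Check constraint 6: a3 + a5 = 5; constraint 7: a5 + a3 = 5; constraint 8: a3 + a2 = 7. The remaining constraints are straightforward to verify.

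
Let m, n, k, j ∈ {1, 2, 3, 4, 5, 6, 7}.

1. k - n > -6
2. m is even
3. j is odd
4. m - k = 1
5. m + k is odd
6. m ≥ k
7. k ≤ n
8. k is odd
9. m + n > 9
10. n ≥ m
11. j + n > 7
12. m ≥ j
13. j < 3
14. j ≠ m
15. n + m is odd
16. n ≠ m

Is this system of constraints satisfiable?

One satisfying assignment is m = 4, n = 7, k = 3, j = 1.
For the less obvious constraints — constraint 1: k - n = -4; constraint 4: m - k = 1 — and the others hold by inspection.

Satisfiable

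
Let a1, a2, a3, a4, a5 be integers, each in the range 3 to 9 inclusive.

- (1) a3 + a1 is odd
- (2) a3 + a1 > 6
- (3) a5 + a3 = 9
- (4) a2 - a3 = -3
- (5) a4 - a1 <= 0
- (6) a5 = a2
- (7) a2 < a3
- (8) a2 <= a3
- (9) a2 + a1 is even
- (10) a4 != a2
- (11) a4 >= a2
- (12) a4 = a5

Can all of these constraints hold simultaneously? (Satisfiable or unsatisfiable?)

From constraints 6 and 12, a4 = a5 = a2, so a4 = a2. But constraint 10 says a4 ≠ a2. Contradiction.

Unsatisfiable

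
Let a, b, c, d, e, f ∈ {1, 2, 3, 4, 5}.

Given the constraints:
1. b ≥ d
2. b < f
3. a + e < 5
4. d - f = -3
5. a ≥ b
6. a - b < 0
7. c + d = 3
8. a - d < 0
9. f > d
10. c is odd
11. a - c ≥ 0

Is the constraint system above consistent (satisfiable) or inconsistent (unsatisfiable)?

Unsatisfiable

Constraints 1, 5, and 8 give b ≤ a, a < d, d ≤ b. Chaining: b ≤ a < d ≤ b, which forces b < b — impossible.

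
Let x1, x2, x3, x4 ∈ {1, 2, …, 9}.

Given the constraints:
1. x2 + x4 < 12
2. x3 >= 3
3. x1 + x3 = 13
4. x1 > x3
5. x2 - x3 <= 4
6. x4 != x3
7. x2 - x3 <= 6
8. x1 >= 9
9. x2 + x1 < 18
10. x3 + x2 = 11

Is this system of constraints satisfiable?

Setting (x1, x2, x3, x4) = (9, 7, 4, 3) satisfies everything: constraint 1: x2 + x4 = 10; constraint 3: x1 + x3 = 13; constraint 5: x2 - x3 = 3, and the others follow.

Satisfiable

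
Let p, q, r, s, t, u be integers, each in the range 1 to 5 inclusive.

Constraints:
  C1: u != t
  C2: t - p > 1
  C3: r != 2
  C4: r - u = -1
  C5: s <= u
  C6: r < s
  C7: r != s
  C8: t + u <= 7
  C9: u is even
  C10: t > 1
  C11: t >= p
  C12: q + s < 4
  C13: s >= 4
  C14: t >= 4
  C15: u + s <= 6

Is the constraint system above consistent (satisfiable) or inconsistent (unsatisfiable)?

From constraint 14: t ≥ 4. From constraints 5 and 13: u ≥ s ≥ 4. Hence t + u ≥ 8. But constraint 8 requires t + u ≤ 7, and 7 < 8. Contradiction.

Unsatisfiable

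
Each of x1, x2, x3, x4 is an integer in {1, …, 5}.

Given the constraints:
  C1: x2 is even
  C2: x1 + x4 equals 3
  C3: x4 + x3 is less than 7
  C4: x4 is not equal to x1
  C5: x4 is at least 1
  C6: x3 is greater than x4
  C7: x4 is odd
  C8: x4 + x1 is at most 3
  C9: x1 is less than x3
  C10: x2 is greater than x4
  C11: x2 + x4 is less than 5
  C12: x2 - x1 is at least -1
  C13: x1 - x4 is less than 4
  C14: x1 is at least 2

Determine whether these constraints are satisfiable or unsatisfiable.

One satisfying assignment is x1 = 2, x2 = 2, x3 = 5, x4 = 1.
For the less obvious constraints — constraint 2: x1 + x4 = 3; constraint 3: x4 + x3 = 6; constraint 8: x4 + x1 = 3 — and the others hold by inspection.

Satisfiable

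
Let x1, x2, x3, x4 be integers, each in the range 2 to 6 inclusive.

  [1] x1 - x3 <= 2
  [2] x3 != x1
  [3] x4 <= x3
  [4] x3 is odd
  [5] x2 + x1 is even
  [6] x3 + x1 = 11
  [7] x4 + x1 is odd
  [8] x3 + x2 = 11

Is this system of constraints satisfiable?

Satisfiable

One satisfying assignment is x1 = 6, x2 = 6, x3 = 5, x4 = 5.
For the less obvious constraints — constraint 1: x1 - x3 = 1; constraint 6: x3 + x1 = 11; constraint 8: x3 + x2 = 11 — and the others hold by inspection.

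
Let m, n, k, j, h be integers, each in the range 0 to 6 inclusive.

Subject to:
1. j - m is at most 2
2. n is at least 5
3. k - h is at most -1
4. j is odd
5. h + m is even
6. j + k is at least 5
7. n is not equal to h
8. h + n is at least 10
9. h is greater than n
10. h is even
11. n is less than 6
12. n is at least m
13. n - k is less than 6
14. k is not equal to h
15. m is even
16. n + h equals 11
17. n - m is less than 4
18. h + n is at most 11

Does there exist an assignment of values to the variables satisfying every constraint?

Satisfiable

The assignment m = 2, n = 5, k = 2, j = 3, h = 6 works:
  constraint 1 holds since j - m = 1.
  constraint 3 holds since k - h = -4.
The rest check out directly.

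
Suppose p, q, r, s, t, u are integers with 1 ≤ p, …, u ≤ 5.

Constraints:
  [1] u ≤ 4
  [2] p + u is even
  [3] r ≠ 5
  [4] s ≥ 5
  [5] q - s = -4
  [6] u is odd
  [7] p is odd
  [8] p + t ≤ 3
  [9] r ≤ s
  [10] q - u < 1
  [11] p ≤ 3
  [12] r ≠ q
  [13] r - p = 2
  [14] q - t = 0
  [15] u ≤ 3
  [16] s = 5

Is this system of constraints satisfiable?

Try p = 1, q = 1, r = 3, s = 5, t = 1, u = 3.
Check constraint 5: q - s = -4; constraint 8: p + t = 2. The remaining constraints are straightforward to verify.

Satisfiable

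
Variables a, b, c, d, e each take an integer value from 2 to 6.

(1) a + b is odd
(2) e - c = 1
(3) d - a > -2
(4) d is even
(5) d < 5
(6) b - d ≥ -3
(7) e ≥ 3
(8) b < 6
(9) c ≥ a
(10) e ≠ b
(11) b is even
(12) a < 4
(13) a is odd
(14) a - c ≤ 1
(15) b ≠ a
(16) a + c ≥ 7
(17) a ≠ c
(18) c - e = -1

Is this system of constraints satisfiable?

One satisfying assignment is a = 3, b = 2, c = 5, d = 2, e = 6.
For the less obvious constraints — constraint 2: e - c = 1; constraint 3: d - a = -1; constraint 6: b - d = 0 — and the others hold by inspection.

Satisfiable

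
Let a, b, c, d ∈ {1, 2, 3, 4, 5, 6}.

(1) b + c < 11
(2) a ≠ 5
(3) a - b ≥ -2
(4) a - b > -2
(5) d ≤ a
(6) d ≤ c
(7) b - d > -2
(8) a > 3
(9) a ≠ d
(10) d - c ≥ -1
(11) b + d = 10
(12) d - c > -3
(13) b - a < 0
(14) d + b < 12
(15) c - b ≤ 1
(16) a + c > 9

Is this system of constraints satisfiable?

Take a = 6, b = 5, c = 5, d = 5. Then constraint 1: b + c = 10; constraint 3: a - b = 1, and every other listed constraint is also met.

Satisfiable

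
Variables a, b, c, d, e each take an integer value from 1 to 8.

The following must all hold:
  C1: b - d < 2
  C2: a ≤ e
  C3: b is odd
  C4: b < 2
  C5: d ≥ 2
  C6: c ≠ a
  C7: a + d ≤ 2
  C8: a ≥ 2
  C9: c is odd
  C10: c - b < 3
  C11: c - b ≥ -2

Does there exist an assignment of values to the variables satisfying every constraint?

Unsatisfiable

From constraint 8: a ≥ 2. From constraint 5: d ≥ 2. Hence a + d ≥ 4. But constraint 7 requires a + d ≤ 2, and 2 < 4. Contradiction.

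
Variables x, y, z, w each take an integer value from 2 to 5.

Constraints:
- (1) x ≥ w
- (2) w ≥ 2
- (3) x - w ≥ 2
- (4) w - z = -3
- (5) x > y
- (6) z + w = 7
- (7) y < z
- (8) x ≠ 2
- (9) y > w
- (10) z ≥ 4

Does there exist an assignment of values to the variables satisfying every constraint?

Satisfiable

The assignment x = 5, y = 4, z = 5, w = 2 works:
  constraint 3 holds since x - w = 3.
  constraint 4 holds since w - z = -3.
The rest check out directly.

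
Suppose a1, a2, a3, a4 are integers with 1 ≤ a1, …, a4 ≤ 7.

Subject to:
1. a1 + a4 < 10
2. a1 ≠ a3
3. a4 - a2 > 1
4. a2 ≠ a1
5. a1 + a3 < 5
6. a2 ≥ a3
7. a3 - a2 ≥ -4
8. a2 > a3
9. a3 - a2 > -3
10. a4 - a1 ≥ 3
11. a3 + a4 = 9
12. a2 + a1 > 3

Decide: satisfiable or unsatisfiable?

Satisfiable

Setting (a1, a2, a3, a4) = (1, 3, 2, 7) satisfies everything: constraint 1: a1 + a4 = 8; constraint 3: a4 - a2 = 4, and the others follow.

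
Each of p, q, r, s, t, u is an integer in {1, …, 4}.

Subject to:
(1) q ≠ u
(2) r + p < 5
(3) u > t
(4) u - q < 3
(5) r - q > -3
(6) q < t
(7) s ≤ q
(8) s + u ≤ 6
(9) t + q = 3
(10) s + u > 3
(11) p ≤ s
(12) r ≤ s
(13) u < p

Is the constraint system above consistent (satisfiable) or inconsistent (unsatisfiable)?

Unsatisfiable

Constraints 3, 6, 7, 11, and 13 give u < p, p ≤ s, s ≤ q, q < t, t < u. Chaining: u < p ≤ s ≤ q < t < u, which forces u < u — impossible.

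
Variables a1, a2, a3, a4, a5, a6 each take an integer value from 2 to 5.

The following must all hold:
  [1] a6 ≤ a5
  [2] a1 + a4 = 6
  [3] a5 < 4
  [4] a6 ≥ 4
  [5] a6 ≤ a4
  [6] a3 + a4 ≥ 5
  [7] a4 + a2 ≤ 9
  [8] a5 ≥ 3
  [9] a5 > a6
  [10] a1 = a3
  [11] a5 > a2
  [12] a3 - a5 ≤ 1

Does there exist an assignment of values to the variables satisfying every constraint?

From constraints 1 and 4: a5 ≥ a6 and a6 ≥ 4, so a5 ≥ 4. From constraint 3: a5 ≤ 3. But 3 < 4, so no value of a5 works.

Unsatisfiable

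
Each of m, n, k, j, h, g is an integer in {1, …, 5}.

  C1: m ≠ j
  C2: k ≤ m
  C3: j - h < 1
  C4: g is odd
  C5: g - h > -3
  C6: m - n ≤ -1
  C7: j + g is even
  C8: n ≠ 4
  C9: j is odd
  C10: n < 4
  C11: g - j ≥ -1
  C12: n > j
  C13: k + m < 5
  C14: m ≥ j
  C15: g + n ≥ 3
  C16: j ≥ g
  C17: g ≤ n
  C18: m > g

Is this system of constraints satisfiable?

Satisfiable

One satisfying assignment is m = 2, n = 3, k = 1, j = 1, h = 2, g = 1.
For the less obvious constraints — constraint 3: j - h = -1; constraint 5: g - h = -1 — and the others hold by inspection.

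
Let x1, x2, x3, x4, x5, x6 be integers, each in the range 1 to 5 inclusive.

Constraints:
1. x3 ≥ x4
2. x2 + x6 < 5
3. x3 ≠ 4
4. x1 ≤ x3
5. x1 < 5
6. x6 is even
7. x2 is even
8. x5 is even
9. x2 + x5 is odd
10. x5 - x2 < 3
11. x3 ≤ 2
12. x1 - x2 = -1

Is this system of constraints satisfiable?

Unsatisfiable

Constraint 7 makes x2 even and constraint 8 makes x5 even, so x2 + x5 must be even. Constraint 9 says x2 + x5 is odd — contradiction.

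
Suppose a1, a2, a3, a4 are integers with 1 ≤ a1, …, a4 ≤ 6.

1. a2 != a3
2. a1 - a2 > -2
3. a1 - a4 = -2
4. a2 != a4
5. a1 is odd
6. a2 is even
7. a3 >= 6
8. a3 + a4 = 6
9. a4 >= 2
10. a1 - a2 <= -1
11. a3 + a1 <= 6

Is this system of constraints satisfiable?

From constraint 7: a3 ≥ 6. From constraint 9: a4 ≥ 2. Hence a3 + a4 ≥ 8. But constraint 8 requires a3 + a4 = 6, and 6 < 8. Contradiction.

Unsatisfiable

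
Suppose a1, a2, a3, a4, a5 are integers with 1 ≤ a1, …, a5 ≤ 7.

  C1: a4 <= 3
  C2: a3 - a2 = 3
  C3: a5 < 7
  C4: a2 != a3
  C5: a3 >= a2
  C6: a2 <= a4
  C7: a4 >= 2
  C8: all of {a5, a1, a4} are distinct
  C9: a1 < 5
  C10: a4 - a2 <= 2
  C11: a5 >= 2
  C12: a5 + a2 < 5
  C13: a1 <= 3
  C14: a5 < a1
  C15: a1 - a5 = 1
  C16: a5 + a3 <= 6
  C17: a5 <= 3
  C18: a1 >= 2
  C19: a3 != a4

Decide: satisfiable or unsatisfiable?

Constraints 1, 7, 11, 13, 17, and 18 confine each of a5, a1, a4 to the 2 values {2, 3}.
Constraint 8 requires all 3 of them to be distinct, but only 2 values are available — impossible by the pigeonhole principle.

Unsatisfiable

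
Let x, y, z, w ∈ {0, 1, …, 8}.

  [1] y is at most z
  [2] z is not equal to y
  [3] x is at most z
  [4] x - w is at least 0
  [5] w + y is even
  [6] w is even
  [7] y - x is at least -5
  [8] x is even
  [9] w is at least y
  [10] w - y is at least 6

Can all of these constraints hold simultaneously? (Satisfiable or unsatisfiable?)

Constraints 4, 7, and 10 give w − y ≥ 6, y − x ≥ -5, x − w ≥ 0.
Adding all 3 inequalities: the left sides telescope to 0, and the right sides sum to 6 + (-5) + 0 = 1. So 0 ≥ 1, which is false.

Unsatisfiable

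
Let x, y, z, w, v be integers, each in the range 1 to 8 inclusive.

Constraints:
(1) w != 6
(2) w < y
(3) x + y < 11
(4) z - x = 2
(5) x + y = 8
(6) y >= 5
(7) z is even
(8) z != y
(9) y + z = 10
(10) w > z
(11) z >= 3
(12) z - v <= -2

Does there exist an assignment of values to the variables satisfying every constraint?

The assignment x = 2, y = 6, z = 4, w = 5, v = 6 works:
  constraint 3 holds since x + y = 8.
  constraint 4 holds since z - x = 2.
The rest check out directly.

Satisfiable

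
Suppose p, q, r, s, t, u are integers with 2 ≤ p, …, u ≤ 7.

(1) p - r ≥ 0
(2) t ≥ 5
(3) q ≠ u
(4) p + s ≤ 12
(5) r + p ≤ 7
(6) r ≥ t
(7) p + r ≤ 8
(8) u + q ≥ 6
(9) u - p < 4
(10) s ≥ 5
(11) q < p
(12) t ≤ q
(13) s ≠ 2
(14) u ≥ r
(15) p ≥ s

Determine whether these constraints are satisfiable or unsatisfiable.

From constraints 10 and 15: p ≥ s ≥ 5. From constraints 2 and 6: r ≥ t ≥ 5. Hence p + r ≥ 10. But constraint 7 requires p + r ≤ 8, and 8 < 10. Contradiction.

Unsatisfiable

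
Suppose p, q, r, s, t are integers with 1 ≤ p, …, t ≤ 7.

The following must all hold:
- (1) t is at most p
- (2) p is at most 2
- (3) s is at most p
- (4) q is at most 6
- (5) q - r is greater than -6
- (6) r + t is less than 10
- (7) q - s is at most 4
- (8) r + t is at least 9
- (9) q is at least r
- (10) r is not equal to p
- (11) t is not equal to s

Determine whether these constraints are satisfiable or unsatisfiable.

Unsatisfiable

From constraints 4 and 9: r ≤ q ≤ 6. From constraints 1 and 2: t ≤ p ≤ 2. Hence r + t ≤ 8. But constraint 8 requires r + t ≥ 9, and 9 > 8. Contradiction.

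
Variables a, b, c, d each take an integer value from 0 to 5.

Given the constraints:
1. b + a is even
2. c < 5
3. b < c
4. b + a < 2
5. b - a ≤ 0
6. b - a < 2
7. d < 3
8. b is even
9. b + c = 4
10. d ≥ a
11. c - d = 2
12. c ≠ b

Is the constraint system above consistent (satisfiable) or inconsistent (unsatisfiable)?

Take a = 0, b = 0, c = 4, d = 2. Then constraint 4: b + a = 0; constraint 5: b - a = 0; constraint 6: b - a = 0, and every other listed constraint is also met.

Satisfiable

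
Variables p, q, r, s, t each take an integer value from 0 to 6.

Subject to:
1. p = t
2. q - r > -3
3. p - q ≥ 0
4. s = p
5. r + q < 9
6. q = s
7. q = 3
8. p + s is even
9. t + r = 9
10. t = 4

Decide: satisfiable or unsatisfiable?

Unsatisfiable

Constraint 7 fixes q = 3 and constraint 10 fixes t = 4. Constraints 1, 4, and 6 give q = s = p = t, so q = t. But 3 ≠ 4 — contradiction.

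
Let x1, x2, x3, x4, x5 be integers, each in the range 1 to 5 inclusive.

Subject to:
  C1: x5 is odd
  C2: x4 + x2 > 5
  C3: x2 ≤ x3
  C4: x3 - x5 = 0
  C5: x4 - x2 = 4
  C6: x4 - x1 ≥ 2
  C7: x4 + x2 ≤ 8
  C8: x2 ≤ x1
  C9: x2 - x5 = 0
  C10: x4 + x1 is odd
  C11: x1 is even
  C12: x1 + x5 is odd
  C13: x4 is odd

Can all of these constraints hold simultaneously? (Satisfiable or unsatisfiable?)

One satisfying assignment is x1 = 2, x2 = 1, x3 = 1, x4 = 5, x5 = 1.
For the less obvious constraints — constraint 2: x4 + x2 = 6; constraint 4: x3 - x5 = 0 — and the others hold by inspection.

Satisfiable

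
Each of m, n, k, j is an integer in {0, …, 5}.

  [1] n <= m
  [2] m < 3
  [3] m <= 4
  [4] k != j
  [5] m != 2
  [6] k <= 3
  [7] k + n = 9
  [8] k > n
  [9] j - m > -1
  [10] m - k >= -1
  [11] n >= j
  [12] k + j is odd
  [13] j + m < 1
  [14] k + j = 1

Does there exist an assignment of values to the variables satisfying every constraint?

Unsatisfiable

From constraint 6: k ≤ 3. From constraints 1 and 3: n ≤ m ≤ 4. Hence k + n ≤ 7. But constraint 7 requires k + n = 9, and 9 > 7. Contradiction.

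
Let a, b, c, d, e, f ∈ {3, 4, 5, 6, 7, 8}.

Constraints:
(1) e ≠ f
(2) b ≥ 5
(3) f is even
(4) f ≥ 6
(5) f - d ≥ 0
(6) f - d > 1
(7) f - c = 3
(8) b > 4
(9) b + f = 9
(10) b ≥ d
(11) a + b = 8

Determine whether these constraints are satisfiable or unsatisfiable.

From constraint 2: b ≥ 5. From constraint 4: f ≥ 6. Hence b + f ≥ 11. But constraint 9 requires b + f = 9, and 9 < 11. Contradiction.

Unsatisfiable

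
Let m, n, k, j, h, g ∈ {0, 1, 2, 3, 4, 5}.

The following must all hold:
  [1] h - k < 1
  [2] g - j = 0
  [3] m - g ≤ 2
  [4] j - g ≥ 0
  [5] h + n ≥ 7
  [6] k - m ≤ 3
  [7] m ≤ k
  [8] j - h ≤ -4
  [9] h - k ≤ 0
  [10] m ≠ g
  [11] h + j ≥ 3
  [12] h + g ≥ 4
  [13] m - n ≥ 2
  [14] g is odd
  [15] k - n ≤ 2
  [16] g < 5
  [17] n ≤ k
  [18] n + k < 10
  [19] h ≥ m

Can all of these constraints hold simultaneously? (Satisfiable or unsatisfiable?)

Unsatisfiable

Constraints 3, 4, 8, 9, 13, and 15 give n − k ≥ -2, k − h ≥ 0, h − j ≥ 4, j − g ≥ 0, g − m ≥ -2, m − n ≥ 2.
Adding all 6 inequalities: the left sides telescope to 0, and the right sides sum to (-2) + 0 + 4 + 0 + (-2) + 2 = 2. So 0 ≥ 2, which is false.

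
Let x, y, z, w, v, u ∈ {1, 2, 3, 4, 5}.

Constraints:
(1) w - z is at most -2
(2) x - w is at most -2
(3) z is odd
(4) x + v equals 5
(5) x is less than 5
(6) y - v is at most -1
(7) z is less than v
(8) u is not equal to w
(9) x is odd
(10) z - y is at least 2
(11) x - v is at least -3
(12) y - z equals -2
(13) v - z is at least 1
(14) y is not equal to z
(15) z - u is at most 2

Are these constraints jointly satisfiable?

Constraints 1, 2, 11, and 13 give z − w ≥ 2, w − x ≥ 2, x − v ≥ -3, v − z ≥ 1.
Adding all 4 inequalities: the left sides telescope to 0, and the right sides sum to 2 + 2 + (-3) + 1 = 2. So 0 ≥ 2, which is false.

Unsatisfiable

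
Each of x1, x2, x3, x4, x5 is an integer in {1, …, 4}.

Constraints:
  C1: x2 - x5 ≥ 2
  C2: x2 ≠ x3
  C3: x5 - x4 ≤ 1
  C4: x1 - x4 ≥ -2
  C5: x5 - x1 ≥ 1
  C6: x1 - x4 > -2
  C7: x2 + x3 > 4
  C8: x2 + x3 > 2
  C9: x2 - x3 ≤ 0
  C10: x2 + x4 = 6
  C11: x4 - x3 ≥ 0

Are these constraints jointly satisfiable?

Constraints 1, 4, 5, 9, and 11 give x2 − x5 ≥ 2, x5 − x1 ≥ 1, x1 − x4 ≥ -2, x4 − x3 ≥ 0, x3 − x2 ≥ 0.
Adding all 5 inequalities: the left sides telescope to 0, and the right sides sum to 2 + 1 + (-2) + 0 + 0 = 1. So 0 ≥ 1, which is false.

Unsatisfiable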